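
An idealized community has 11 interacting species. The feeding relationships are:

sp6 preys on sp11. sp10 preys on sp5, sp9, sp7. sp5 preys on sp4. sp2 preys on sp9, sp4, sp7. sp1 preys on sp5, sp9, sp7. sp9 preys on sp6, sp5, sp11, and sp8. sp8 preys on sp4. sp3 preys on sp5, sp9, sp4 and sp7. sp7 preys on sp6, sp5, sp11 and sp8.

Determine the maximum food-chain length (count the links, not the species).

3 links

One longest chain: sp4 → sp5 → sp9 → sp3.
It has 4 species and 3 links.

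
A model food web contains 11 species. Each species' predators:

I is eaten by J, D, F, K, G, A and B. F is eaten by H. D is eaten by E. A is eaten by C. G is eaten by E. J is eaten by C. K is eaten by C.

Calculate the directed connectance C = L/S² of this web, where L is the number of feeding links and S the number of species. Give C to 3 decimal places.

The web has S = 11 species and L = 13 feeding links.
C = L / S² = 13 / 121 = 0.1074 ≈ 0.107.

C = 0.107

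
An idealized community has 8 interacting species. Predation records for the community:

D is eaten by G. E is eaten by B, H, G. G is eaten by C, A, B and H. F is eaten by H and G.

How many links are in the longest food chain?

2 links

One longest chain: D → G → A.
It has 3 species and 2 links.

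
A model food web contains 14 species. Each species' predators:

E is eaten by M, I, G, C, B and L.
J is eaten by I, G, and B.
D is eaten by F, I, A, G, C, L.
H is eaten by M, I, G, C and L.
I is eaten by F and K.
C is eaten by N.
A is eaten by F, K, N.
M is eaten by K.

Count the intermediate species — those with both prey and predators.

4

Intermediate species (has both prey and predators): C, A, M, I.
Count: 4.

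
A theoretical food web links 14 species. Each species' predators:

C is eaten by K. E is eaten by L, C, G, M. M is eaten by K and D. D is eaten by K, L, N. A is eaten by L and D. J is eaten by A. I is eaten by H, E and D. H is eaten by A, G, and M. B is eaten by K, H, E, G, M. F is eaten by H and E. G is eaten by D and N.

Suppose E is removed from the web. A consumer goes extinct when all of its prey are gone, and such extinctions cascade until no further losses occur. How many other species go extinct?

Remove E.
Round 1: C (all prey gone) → extinct.
No further losses. Total secondary extinctions: 1.

1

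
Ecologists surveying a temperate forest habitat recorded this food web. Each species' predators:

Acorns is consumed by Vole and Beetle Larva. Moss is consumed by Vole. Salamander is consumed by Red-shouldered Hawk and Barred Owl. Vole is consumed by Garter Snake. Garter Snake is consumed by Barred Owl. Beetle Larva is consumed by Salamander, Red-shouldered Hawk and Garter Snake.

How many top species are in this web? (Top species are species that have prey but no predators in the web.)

Top species (has prey, but nothing eats it): Red-shouldered Hawk, Barred Owl.
Count: 2.

2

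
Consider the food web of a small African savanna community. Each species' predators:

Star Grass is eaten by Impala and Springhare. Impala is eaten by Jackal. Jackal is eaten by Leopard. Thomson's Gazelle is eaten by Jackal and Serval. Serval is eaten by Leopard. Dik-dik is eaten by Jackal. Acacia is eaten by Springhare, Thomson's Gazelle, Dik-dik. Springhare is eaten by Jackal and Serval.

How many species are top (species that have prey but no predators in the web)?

Top species (has prey, but nothing eats it): Leopard.
Count: 1.

1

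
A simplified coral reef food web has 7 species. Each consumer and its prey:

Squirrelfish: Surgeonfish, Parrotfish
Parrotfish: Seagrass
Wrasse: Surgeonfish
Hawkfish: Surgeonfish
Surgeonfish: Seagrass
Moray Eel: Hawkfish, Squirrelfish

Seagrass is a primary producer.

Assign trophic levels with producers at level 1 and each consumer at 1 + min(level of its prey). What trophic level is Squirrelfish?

Seagrass is a producer → level 1.
Surgeonfish eats Seagrass → level 2.
Squirrelfish eats Surgeonfish → level 3.
No prey of Squirrelfish is below level 2, so 3 is the minimum.

Trophic level 3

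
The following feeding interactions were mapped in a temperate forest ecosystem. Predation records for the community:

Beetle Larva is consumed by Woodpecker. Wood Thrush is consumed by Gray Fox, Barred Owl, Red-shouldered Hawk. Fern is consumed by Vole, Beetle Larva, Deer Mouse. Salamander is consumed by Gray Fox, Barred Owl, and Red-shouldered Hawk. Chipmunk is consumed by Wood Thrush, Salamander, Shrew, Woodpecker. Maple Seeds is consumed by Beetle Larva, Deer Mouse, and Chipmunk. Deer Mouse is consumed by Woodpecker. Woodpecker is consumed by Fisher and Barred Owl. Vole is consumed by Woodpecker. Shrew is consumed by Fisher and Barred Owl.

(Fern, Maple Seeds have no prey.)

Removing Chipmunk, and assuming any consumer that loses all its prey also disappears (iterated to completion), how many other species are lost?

Remove Chipmunk.
Round 1: Shrew (all prey gone), Salamander (all prey gone), Wood Thrush (all prey gone) → extinct.
Round 2: Gray Fox (all prey gone), Red-shouldered Hawk (all prey gone) → extinct.
No further losses. Total secondary extinctions: 5.

5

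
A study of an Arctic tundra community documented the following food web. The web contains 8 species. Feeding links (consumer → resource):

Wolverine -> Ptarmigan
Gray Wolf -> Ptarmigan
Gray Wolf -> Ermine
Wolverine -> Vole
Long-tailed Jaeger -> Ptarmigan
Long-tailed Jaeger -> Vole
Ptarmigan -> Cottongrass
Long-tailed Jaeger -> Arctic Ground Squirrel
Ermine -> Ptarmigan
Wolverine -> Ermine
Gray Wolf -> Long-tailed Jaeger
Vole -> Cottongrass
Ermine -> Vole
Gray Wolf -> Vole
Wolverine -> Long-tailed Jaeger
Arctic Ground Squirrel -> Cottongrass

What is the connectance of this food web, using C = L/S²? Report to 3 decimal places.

C = 0.250

The web has S = 8 species and L = 16 feeding links.
C = L / S² = 16 / 64 = 0.2500 ≈ 0.250.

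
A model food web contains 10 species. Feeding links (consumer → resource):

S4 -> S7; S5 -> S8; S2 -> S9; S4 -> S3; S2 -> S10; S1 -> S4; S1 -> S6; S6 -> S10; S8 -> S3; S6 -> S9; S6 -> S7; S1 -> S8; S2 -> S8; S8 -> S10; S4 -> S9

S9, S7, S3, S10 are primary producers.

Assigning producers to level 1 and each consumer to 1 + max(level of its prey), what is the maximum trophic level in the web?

3

Producers (level 1): S9, S7, S3, S10.
S3 → S8 → S5 gives S5 level 3.
No species has a prey at level 3, so no species reaches level 4.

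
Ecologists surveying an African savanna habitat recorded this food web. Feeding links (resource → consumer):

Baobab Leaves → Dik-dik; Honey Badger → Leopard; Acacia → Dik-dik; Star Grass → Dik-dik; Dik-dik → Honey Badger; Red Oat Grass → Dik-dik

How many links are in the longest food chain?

One longest chain: Star Grass → Dik-dik → Honey Badger → Leopard.
It has 4 species and 3 links.

3 links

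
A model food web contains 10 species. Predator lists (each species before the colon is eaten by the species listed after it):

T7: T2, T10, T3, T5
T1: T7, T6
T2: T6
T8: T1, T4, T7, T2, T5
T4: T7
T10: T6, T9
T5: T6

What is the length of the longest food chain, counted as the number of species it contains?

5 species

One longest chain: T8 → T1 → T7 → T2 → T6.
It has 5 species and 4 links.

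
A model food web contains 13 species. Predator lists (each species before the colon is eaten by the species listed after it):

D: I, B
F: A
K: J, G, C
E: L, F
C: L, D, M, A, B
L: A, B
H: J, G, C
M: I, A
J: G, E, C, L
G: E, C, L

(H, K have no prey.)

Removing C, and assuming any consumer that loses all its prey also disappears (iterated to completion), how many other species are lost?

Remove C.
Round 1: D (all prey gone), M (all prey gone) → extinct.
Round 2: I (all prey gone) → extinct.
No further losses. Total secondary extinctions: 3.

3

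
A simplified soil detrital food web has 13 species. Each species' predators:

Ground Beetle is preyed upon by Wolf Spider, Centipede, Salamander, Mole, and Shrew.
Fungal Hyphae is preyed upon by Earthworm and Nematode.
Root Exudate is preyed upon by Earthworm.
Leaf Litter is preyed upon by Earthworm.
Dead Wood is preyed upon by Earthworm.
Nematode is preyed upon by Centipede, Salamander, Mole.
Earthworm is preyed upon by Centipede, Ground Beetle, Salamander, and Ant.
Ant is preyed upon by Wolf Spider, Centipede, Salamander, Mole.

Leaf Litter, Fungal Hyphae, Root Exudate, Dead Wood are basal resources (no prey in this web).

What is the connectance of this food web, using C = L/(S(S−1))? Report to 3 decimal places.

The web has S = 13 species and L = 21 feeding links.
C = L / (S(S−1)) = 21 / 156 = 0.1346 ≈ 0.135.

C = 0.135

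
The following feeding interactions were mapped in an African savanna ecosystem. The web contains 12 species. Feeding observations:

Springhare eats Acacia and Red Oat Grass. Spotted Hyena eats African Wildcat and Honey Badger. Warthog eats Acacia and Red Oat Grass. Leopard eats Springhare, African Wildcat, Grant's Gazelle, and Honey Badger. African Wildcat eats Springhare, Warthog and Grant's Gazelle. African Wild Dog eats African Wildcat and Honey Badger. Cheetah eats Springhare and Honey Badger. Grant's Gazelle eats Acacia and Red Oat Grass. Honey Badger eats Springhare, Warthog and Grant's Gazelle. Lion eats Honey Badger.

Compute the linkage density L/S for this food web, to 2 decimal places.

L/S = 1.92

There are L = 23 links among S = 12 species.
L/S = 23/12 = 1.9167 ≈ 1.92.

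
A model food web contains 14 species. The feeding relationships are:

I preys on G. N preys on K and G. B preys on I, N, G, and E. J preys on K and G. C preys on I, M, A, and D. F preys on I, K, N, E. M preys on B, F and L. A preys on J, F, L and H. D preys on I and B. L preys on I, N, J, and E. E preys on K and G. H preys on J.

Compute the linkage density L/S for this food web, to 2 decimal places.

L/S = 2.36

There are L = 33 links among S = 14 species.
L/S = 33/14 = 2.3571 ≈ 2.36.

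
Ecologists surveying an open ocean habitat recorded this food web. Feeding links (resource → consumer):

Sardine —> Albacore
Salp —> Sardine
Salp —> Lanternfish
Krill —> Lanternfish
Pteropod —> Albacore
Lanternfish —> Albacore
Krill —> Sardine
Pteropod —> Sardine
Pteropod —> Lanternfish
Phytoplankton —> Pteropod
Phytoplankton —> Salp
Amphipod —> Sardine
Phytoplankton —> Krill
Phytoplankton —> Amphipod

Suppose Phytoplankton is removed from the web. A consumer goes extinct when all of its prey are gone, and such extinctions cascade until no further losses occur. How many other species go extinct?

7

Remove Phytoplankton.
Round 1: Amphipod (all prey gone), Krill (all prey gone), Pteropod (all prey gone), Salp (all prey gone) → extinct.
Round 2: Sardine (all prey gone), Lanternfish (all prey gone) → extinct.
Round 3: Albacore (all prey gone) → extinct.
No further losses. Total secondary extinctions: 7.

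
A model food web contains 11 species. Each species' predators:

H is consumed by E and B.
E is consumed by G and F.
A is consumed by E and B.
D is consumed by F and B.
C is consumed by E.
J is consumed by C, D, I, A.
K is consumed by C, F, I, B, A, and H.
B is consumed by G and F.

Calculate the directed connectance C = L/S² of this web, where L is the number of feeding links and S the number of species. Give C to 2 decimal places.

C = 0.17

The web has S = 11 species and L = 21 feeding links.
C = L / S² = 21 / 121 = 0.1736 ≈ 0.17.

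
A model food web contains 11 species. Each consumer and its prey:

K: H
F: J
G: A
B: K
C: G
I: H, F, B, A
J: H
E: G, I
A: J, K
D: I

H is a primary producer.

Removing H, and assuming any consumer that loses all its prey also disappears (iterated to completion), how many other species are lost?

10

Remove H.
Round 1: J (all prey gone), K (all prey gone) → extinct.
Round 2: F (all prey gone), B (all prey gone), A (all prey gone) → extinct.
Round 3: G (all prey gone), I (all prey gone) → extinct.
Round 4: C (all prey gone), D (all prey gone), E (all prey gone) → extinct.
No further losses. Total secondary extinctions: 10.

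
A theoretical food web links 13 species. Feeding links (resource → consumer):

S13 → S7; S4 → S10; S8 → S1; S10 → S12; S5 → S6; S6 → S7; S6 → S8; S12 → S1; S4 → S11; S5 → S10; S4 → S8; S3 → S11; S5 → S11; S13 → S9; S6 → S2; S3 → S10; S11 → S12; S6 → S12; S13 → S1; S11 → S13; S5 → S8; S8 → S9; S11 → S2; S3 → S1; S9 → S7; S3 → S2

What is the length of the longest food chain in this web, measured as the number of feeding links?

4 links

One longest chain: S5 → S6 → S8 → S9 → S7.
It has 5 species and 4 links.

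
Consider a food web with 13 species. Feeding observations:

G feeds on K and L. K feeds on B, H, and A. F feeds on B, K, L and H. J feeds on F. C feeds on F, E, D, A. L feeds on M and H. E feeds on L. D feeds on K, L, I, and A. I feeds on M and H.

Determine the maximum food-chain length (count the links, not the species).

3 links

One longest chain: A → K → F → C.
It has 4 species and 3 links.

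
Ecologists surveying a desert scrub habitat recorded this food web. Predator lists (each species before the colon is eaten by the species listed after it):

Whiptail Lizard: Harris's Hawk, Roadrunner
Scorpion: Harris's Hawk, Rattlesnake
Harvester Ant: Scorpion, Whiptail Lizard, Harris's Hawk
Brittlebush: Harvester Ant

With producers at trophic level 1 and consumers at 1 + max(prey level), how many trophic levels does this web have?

4

Producers (level 1): Brittlebush.
Brittlebush → Harvester Ant → Scorpion → Harris's Hawk gives Harris's Hawk level 4.
No species has a prey at level 4, so no species reaches level 5.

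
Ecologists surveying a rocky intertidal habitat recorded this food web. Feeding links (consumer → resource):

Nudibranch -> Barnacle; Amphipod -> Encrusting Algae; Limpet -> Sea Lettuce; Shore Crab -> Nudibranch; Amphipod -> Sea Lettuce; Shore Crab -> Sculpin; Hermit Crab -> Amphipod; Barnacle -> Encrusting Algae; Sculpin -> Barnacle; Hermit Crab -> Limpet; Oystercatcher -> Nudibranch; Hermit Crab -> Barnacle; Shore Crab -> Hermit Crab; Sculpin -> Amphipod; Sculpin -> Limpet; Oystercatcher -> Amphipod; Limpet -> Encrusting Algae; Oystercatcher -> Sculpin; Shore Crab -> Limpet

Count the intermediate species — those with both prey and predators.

Intermediate species (has both prey and predators): Amphipod, Barnacle, Limpet, Sculpin, Nudibranch, Hermit Crab.
Count: 6.

6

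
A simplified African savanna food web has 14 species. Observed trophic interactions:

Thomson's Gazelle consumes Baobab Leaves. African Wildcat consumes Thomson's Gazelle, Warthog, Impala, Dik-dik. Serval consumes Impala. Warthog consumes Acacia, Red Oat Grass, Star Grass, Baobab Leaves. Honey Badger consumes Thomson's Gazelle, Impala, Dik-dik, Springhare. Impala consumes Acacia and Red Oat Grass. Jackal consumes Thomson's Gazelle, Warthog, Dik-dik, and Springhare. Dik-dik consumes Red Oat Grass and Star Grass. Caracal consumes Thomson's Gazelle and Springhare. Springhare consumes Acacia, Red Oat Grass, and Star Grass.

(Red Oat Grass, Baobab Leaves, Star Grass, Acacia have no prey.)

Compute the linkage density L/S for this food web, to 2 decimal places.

L/S = 1.93

There are L = 27 links among S = 14 species.
L/S = 27/14 = 1.9286 ≈ 1.93.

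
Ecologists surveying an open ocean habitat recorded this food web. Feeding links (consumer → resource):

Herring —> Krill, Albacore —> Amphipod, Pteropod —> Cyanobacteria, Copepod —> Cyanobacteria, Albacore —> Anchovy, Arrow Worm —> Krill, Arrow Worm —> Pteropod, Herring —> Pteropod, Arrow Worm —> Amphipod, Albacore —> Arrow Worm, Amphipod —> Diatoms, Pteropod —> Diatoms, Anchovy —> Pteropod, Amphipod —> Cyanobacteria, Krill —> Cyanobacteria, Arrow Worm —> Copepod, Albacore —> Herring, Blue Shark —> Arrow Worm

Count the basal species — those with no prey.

Basal species (no prey listed): Diatoms, Cyanobacteria.
Count: 2.

2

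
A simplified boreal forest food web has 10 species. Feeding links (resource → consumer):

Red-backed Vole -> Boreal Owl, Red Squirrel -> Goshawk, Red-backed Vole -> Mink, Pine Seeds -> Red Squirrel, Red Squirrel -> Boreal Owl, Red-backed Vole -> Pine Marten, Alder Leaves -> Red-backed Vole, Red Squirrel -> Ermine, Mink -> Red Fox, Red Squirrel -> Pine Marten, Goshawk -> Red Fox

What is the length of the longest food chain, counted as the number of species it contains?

One longest chain: Alder Leaves → Red-backed Vole → Mink → Red Fox.
It has 4 species and 3 links.

4 species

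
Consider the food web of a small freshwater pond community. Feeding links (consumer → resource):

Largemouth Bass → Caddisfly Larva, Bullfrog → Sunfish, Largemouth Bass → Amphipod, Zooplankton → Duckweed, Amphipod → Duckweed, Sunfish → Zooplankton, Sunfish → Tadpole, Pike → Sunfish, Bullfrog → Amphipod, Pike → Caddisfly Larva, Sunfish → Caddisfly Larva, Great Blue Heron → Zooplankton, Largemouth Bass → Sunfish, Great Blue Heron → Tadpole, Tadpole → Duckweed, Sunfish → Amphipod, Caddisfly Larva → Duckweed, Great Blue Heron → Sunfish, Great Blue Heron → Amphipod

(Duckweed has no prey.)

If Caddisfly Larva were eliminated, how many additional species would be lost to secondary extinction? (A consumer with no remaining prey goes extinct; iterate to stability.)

0

Remove Caddisfly Larva.
Every predator of it retains at least one other prey: Sunfish still has Zooplankton, Tadpole, Amphipod; Pike still has Sunfish; Largemouth Bass still has Amphipod, Sunfish.
No consumer loses all prey, so no secondary extinctions occur.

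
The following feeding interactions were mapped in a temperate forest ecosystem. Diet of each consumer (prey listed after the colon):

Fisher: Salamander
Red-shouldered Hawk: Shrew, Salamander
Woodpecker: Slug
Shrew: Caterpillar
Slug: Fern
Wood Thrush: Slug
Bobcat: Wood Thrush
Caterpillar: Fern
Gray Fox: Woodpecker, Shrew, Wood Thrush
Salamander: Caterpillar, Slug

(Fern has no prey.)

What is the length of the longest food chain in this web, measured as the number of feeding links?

3 links

One longest chain: Fern → Caterpillar → Shrew → Red-shouldered Hawk.
It has 4 species and 3 links.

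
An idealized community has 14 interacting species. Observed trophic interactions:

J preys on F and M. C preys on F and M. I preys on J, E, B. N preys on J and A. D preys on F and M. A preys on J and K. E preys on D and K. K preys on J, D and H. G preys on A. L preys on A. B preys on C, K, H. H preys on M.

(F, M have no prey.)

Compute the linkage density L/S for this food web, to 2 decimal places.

There are L = 24 links among S = 14 species.
L/S = 24/14 = 1.7143 ≈ 1.71.

L/S = 1.71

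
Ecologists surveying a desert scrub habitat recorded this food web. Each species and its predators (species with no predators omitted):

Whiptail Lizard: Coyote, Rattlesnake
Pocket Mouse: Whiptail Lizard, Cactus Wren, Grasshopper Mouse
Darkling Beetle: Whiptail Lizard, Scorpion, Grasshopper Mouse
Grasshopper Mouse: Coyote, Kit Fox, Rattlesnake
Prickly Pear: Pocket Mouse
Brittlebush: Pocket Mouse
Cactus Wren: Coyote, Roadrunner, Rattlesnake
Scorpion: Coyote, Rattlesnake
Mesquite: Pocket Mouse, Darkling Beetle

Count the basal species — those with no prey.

3

Basal species (no prey listed): Mesquite, Prickly Pear, Brittlebush.
Count: 3.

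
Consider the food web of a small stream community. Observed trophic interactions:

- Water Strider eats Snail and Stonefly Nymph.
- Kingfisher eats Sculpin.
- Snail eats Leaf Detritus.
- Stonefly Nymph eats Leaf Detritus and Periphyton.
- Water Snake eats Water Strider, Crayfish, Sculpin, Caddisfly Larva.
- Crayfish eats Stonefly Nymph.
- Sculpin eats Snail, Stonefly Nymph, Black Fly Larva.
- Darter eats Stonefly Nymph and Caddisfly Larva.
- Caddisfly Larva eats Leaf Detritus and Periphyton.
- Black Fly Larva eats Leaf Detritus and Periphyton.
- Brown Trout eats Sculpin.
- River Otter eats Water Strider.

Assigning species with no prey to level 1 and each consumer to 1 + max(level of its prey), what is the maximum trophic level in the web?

Basal resources (level 1): Leaf Detritus, Periphyton.
Leaf Detritus → Snail → Water Strider → River Otter gives River Otter level 4.
No species has a prey at level 4, so no species reaches level 5.

4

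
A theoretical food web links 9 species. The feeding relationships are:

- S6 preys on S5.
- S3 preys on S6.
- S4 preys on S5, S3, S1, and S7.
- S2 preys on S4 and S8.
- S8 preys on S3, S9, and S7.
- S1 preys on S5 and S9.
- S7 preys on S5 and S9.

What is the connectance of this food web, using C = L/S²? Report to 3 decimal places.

C = 0.185

The web has S = 9 species and L = 15 feeding links.
C = L / S² = 15 / 81 = 0.1852 ≈ 0.185.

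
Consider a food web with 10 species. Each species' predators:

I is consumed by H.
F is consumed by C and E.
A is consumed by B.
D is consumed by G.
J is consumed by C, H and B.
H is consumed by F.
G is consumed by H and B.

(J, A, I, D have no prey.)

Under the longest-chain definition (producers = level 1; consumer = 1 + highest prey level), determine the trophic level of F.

Trophic level 4

D is a producer → level 1.
G eats D → level 2.
H eats G (level 2); other prey at levels: J 1, I 1 → level 3.
F eats H → level 4.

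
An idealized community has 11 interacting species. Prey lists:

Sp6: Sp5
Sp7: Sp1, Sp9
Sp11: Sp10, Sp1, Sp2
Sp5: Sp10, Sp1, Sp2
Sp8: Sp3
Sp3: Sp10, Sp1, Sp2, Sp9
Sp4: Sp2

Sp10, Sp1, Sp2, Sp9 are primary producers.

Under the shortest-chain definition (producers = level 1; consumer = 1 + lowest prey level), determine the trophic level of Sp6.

Sp10 is a producer → level 1.
Sp5 eats Sp10 → level 2.
Sp6 eats Sp5 → level 3.
No prey of Sp6 is below level 2, so 3 is the minimum.

Trophic level 3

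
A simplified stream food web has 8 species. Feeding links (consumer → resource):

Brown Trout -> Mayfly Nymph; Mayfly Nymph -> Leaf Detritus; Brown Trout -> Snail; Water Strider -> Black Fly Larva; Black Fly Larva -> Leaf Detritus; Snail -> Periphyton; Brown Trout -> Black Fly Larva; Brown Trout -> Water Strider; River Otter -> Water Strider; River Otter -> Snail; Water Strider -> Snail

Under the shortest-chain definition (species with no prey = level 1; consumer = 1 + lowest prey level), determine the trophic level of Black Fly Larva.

Trophic level 2

Leaf Detritus has no prey (basal) → level 1.
Black Fly Larva eats Leaf Detritus → level 2.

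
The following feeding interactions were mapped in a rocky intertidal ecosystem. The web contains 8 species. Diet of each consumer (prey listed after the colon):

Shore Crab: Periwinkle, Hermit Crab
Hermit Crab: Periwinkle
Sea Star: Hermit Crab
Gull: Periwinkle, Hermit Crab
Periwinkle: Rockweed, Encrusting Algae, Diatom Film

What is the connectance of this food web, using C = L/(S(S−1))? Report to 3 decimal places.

The web has S = 8 species and L = 9 feeding links.
C = L / (S(S−1)) = 9 / 56 = 0.1607 ≈ 0.161.

C = 0.161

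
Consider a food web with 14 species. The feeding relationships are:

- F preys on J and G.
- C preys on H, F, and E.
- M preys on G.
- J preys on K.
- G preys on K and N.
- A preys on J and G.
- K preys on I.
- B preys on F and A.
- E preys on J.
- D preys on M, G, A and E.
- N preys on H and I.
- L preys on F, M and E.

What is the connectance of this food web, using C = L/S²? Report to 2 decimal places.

The web has S = 14 species and L = 24 feeding links.
C = L / S² = 24 / 196 = 0.1224 ≈ 0.12.

C = 0.12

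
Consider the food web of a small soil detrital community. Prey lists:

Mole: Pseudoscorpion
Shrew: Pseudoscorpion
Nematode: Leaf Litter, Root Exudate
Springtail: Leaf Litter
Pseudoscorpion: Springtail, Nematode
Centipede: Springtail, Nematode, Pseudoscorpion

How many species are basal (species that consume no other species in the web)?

Basal species (no prey listed): Leaf Litter, Root Exudate.
Count: 2.

2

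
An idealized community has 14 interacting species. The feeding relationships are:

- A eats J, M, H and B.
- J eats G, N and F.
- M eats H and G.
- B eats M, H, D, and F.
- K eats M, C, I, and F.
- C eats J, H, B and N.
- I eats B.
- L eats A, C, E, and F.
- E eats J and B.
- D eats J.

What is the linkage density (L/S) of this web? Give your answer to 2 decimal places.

L/S = 2.07

There are L = 29 links among S = 14 species.
L/S = 29/14 = 2.0714 ≈ 2.07.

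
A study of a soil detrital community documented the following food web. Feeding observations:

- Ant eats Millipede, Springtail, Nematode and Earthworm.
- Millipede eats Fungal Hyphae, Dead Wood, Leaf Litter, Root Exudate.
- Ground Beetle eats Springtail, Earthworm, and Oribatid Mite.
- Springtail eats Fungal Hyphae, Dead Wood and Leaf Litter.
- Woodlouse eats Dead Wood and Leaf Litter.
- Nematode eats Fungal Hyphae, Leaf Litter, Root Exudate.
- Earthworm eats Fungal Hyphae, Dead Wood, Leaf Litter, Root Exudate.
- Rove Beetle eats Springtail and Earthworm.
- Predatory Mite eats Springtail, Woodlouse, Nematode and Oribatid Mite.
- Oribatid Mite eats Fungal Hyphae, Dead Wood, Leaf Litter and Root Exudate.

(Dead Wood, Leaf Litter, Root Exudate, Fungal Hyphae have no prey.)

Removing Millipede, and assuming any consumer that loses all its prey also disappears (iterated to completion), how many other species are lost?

0

Remove Millipede.
Every predator of it retains at least one other prey: Ant still has Nematode, Springtail, Earthworm.
No consumer loses all prey, so no secondary extinctions occur.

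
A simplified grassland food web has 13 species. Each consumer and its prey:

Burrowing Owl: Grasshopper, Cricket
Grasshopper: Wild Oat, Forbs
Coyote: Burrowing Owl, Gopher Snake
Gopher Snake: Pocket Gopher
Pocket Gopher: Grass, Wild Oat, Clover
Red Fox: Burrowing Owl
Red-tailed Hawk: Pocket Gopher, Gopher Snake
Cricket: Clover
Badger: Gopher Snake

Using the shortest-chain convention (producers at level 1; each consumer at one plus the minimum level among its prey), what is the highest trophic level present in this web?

Producers (level 1): Grass, Wild Oat, Forbs, Clover.
Following each consumer down to its lowest-level prey: Grass → Pocket Gopher → Gopher Snake → Coyote (levels 1 through 4).
All prey of Coyote (Gopher Snake 3, Burrowing Owl 3) are at level 3 or above, so Coyote is at level 1 + 3 = 4.
Every consumer has at least one prey at level 3 or below, so none exceeds level 4.

4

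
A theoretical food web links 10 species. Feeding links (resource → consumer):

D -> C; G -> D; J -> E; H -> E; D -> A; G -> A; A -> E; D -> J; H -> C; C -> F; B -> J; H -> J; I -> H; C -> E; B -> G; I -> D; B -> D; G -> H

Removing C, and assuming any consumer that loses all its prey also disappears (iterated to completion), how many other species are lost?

Remove C.
Round 1: F (all prey gone) → extinct.
No further losses. Total secondary extinctions: 1.

1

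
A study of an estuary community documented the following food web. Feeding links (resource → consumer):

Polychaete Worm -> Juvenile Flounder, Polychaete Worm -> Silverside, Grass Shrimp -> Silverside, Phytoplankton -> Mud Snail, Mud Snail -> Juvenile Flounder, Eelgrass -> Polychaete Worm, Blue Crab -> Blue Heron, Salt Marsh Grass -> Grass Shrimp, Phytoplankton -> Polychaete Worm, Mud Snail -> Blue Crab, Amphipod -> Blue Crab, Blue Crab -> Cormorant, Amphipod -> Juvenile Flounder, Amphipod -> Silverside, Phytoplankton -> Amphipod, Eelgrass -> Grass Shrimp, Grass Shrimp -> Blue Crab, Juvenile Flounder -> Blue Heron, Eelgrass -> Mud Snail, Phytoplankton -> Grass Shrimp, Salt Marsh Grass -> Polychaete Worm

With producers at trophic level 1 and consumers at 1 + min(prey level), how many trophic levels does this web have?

Producers (level 1): Salt Marsh Grass, Eelgrass, Phytoplankton.
Following each consumer down to its lowest-level prey: Eelgrass → Mud Snail → Blue Crab → Cormorant (levels 1 through 4).
All prey of Cormorant (Blue Crab 3) are at level 3 or above, so Cormorant is at level 1 + 3 = 4.
Every consumer has at least one prey at level 3 or below, so none exceeds level 4.

4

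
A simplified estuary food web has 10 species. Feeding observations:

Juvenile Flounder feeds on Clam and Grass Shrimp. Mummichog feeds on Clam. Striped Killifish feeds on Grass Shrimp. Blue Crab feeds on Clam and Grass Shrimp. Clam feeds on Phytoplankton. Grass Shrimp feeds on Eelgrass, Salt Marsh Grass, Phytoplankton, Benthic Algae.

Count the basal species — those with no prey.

Basal species (no prey listed): Salt Marsh Grass, Phytoplankton, Benthic Algae, Eelgrass.
Count: 4.

4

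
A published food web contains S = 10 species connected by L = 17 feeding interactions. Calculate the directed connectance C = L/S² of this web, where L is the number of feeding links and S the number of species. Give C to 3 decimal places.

C = 0.170

The web has S = 10 species and L = 17 feeding links.
C = L / S² = 17 / 100 = 0.1700 ≈ 0.170.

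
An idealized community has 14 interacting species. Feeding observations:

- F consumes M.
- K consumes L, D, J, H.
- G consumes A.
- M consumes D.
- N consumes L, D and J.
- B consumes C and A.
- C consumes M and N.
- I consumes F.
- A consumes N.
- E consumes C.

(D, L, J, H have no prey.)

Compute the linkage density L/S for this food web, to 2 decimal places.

There are L = 17 links among S = 14 species.
L/S = 17/14 = 1.2143 ≈ 1.21.

L/S = 1.21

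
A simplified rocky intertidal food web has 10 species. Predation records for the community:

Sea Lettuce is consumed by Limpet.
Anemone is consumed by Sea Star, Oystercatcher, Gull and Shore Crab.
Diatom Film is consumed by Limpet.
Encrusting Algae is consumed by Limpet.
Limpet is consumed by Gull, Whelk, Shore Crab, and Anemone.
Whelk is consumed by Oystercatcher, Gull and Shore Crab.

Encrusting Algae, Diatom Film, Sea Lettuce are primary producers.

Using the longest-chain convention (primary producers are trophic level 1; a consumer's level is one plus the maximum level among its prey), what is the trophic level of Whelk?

Encrusting Algae is a producer → level 1.
Limpet eats Encrusting Algae (level 1); other prey at levels: Diatom Film 1, Sea Lettuce 1 → level 2.
Whelk eats Limpet → level 3.

Trophic level 3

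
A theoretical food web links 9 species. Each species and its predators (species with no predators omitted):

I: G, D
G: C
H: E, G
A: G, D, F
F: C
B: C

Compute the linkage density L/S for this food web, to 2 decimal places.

There are L = 10 links among S = 9 species.
L/S = 10/9 = 1.1111 ≈ 1.11.

L/S = 1.11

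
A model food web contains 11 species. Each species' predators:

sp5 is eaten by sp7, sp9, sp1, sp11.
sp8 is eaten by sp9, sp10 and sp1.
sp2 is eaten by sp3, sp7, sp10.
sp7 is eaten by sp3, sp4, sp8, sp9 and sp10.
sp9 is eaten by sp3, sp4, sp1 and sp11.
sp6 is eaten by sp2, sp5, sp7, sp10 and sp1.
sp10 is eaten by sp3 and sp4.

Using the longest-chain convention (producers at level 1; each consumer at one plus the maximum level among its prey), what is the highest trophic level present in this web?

Producers (level 1): sp6.
sp6 → sp2 → sp7 → sp8 → sp9 → sp4 gives sp4 level 6.
No species has a prey at level 6, so no species reaches level 7.

6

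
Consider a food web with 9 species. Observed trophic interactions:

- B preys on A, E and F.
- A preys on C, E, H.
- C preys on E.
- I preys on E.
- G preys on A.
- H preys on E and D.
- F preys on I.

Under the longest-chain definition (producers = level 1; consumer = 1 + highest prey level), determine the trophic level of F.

E is a producer → level 1.
I eats E → level 2.
F eats I → level 3.

Trophic level 3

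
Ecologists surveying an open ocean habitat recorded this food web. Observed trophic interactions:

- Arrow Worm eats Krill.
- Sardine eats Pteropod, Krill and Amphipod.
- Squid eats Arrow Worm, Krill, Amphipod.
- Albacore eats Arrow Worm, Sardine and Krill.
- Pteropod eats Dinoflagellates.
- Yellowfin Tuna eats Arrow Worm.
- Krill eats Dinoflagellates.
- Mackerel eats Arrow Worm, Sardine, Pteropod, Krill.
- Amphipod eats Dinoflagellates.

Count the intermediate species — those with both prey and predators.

5

Intermediate species (has both prey and predators): Krill, Amphipod, Pteropod, Sardine, Arrow Worm.
Count: 5.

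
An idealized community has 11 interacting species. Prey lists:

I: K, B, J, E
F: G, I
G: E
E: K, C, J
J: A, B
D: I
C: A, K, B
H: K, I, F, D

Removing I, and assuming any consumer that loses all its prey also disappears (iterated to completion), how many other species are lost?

1

Remove I.
Round 1: D (all prey gone) → extinct.
No further losses. Total secondary extinctions: 1.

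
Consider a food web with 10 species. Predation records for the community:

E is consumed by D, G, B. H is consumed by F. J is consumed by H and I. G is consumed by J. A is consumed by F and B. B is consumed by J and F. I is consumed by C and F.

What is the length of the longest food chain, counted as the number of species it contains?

One longest chain: E → G → J → I → C.
It has 5 species and 4 links.

5 species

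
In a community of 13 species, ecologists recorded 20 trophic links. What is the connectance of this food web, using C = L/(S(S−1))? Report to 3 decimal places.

The web has S = 13 species and L = 20 feeding links.
C = L / (S(S−1)) = 20 / 156 = 0.1282 ≈ 0.128.

C = 0.128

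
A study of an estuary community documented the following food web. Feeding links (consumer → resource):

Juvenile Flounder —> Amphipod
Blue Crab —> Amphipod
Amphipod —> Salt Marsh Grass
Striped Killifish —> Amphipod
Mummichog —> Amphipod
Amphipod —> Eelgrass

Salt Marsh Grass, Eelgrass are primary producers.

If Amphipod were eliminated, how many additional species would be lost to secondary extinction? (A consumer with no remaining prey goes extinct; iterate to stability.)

4

Remove Amphipod.
Round 1: Striped Killifish (all prey gone), Juvenile Flounder (all prey gone), Blue Crab (all prey gone), Mummichog (all prey gone) → extinct.
No further losses. Total secondary extinctions: 4.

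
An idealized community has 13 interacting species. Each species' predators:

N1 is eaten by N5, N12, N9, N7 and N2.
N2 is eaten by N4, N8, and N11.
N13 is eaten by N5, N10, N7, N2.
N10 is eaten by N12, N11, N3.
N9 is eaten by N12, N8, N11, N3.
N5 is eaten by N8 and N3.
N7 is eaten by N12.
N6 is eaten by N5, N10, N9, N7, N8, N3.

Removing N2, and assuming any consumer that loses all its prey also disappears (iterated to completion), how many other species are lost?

1

Remove N2.
Round 1: N4 (all prey gone) → extinct.
No further losses. Total secondary extinctions: 1.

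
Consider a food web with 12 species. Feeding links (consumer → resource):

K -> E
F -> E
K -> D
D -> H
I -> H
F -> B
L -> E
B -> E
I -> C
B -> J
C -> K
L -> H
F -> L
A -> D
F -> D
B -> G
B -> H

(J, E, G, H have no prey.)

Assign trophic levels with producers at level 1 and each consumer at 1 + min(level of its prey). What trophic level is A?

H is a producer → level 1.
D eats H → level 2.
A eats D → level 3.
No prey of A is below level 2, so 3 is the minimum.

Trophic level 3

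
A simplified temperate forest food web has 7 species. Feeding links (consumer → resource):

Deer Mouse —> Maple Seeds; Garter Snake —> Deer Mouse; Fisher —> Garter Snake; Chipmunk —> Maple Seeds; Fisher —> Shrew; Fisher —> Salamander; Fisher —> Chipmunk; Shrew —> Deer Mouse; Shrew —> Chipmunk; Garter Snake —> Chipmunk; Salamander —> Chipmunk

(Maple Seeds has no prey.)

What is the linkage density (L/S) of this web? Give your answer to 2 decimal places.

L/S = 1.57

There are L = 11 links among S = 7 species.
L/S = 11/7 = 1.5714 ≈ 1.57.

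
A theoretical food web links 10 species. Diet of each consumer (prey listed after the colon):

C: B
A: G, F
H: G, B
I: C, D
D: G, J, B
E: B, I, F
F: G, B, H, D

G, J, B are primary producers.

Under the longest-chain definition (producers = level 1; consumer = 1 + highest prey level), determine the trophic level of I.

Trophic level 3

B is a producer → level 1.
C eats B → level 2.
I eats C (level 2); other prey at levels: D 2 → level 3.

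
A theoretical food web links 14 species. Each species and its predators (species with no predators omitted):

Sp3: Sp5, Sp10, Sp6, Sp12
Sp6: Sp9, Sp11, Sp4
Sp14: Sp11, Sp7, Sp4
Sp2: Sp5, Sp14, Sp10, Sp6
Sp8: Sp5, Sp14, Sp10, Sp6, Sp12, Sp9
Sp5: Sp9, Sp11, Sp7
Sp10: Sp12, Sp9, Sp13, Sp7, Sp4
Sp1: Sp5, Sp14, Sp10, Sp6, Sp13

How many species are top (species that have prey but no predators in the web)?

Top species (has prey, but nothing eats it): Sp12, Sp9, Sp13, Sp11, Sp7, Sp4.
Count: 6.

6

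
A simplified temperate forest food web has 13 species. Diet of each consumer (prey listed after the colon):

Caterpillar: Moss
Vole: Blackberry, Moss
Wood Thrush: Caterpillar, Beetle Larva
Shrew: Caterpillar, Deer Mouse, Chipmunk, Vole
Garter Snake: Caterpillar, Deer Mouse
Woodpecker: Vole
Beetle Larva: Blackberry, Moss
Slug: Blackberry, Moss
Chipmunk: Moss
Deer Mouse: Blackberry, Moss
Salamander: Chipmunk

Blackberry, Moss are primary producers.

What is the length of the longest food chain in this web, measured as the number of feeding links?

2 links

One longest chain: Moss → Caterpillar → Shrew.
It has 3 species and 2 links.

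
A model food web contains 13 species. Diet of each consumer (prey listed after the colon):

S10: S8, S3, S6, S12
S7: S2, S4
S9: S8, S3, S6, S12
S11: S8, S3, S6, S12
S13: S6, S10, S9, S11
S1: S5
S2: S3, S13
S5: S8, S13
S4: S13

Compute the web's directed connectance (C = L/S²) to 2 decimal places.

C = 0.14

The web has S = 13 species and L = 24 feeding links.
C = L / S² = 24 / 169 = 0.1420 ≈ 0.14.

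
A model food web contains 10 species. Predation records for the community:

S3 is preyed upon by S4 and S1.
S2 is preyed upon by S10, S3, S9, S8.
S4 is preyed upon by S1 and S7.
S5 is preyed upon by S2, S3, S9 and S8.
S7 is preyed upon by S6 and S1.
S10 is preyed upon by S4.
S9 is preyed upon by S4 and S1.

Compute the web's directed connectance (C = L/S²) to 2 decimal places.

C = 0.17

The web has S = 10 species and L = 17 feeding links.
C = L / S² = 17 / 100 = 0.1700 ≈ 0.17.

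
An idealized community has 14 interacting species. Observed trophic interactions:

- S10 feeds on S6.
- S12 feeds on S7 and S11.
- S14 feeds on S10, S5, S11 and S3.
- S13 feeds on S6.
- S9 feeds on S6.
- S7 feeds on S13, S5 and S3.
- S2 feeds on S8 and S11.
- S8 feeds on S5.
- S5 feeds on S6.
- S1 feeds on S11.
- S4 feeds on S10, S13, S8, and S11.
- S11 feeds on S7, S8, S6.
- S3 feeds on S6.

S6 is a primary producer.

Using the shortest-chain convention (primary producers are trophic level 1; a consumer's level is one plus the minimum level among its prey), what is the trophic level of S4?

S6 is a producer → level 1.
S11 eats S6 → level 2.
S4 eats S11 → level 3.
No prey of S4 is below level 2, so 3 is the minimum.

Trophic level 3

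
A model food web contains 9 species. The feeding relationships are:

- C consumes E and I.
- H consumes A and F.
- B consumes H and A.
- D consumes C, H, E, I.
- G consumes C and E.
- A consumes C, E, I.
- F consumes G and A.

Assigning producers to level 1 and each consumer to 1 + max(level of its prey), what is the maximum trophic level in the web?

6

Producers (level 1): I, E.
I → C → A → F → H → D gives D level 6.
No species has a prey at level 6, so no species reaches level 7.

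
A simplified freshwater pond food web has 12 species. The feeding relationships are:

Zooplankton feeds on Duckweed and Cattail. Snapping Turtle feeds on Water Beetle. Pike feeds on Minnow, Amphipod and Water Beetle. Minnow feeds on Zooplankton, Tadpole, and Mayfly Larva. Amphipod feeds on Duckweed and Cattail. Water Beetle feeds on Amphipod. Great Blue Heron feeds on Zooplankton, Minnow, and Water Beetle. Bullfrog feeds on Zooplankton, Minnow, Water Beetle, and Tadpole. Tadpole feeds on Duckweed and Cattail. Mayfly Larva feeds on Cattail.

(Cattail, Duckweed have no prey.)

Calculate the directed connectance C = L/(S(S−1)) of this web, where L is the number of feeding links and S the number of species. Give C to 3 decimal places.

The web has S = 12 species and L = 22 feeding links.
C = L / (S(S−1)) = 22 / 132 = 0.1667 ≈ 0.167.

C = 0.167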